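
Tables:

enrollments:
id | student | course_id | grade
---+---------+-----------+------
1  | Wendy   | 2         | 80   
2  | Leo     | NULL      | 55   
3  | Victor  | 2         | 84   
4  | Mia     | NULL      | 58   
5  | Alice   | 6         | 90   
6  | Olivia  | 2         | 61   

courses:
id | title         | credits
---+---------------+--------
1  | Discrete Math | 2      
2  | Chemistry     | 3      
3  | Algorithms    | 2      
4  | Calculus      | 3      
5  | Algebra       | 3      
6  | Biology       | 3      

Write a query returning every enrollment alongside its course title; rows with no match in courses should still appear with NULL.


LEFT JOIN keeps every row from enrollments (the left table); where course_id has no match in courses, the course columns become NULL. Walk through each enrollment:
  - enrollment 1 (Wendy): course_id=2 -> matches Chemistry
  - enrollment 2 (Leo): course_id=NULL, no match -> kept with NULL
  - enrollment 3 (Victor): course_id=2 -> matches Chemistry
  - enrollment 4 (Mia): course_id=NULL, no match -> kept with NULL
  - enrollment 5 (Alice): course_id=6 -> matches Biology
  - enrollment 6 (Olivia): course_id=2 -> matches Chemistry
All 6 rows appear; 2 have NULL course.

SQL:
SELECT a.student, b.title AS course
FROM enrollments a
LEFT JOIN courses b ON a.course_id = b.id

Result:
student | course   
--------+----------
Wendy   | Chemistry
Leo     | NULL     
Victor  | Chemistry
Mia     | NULL     
Alice   | Biology  
Olivia  | Chemistry


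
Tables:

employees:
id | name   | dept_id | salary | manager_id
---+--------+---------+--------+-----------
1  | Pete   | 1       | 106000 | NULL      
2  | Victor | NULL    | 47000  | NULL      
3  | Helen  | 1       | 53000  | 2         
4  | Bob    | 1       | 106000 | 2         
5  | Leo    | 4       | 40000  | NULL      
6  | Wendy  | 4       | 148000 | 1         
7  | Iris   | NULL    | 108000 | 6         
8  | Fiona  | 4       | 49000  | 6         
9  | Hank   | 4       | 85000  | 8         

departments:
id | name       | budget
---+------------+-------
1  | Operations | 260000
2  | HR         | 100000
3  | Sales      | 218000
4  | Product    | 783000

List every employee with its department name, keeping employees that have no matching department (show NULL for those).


LEFT JOIN keeps every row from employees (the left table); where dept_id has no match in departments, the department columns become NULL. Walk through each employee:
  - employee 1 (Pete): dept_id=1 -> matches Operations
  - employee 2 (Victor): dept_id=NULL, no match -> kept with NULL
  - employee 3 (Helen): dept_id=1 -> matches Operations
  - employee 4 (Bob): dept_id=1 -> matches Operations
  - employee 5 (Leo): dept_id=4 -> matches Product
  - employee 6 (Wendy): dept_id=4 -> matches Product
  - employee 7 (Iris): dept_id=NULL, no match -> kept with NULL
  - employee 8 (Fiona): dept_id=4 -> matches Product
  - employee 9 (Hank): dept_id=4 -> matches Product
All 9 rows appear; 2 have NULL department.

SQL:
SELECT a.name, b.name AS department
FROM employees a
LEFT JOIN departments b ON a.dept_id = b.id

Result:
name   | department
-------+-----------
Pete   | Operations
Victor | NULL      
Helen  | Operations
Bob    | Operations
Leo    | Product   
Wendy  | Product   
Iris   | NULL      
Fiona  | Product   
Hank   | Product   


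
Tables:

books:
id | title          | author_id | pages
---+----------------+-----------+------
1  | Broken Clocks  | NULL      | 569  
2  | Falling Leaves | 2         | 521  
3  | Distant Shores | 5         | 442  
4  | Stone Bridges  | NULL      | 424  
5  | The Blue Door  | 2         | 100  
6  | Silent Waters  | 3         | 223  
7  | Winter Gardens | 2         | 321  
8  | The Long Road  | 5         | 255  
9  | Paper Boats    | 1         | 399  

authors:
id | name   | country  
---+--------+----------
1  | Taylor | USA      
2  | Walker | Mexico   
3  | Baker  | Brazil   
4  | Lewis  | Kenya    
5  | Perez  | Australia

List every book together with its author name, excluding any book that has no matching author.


INNER JOIN keeps only books rows whose author_id matches an id in authors. Walk through each book:
  - book 1 (Broken Clocks): author_id=NULL, no match -> dropped
  - book 2 (Falling Leaves): author_id=2 -> matches Walker
  - book 3 (Distant Shores): author_id=5 -> matches Perez
  - book 4 (Stone Bridges): author_id=NULL, no match -> dropped
  - book 5 (The Blue Door): author_id=2 -> matches Walker
  - book 6 (Silent Waters): author_id=3 -> matches Baker
  - book 7 (Winter Gardens): author_id=2 -> matches Walker
  - book 8 (The Long Road): author_id=5 -> matches Perez
  - book 9 (Paper Boats): author_id=1 -> matches Taylor
So 2 of 9 rows are dropped.

SQL:
SELECT a.title, b.name AS author
FROM books a
INNER JOIN authors b ON a.author_id = b.id

Result:
title          | author
---------------+-------
Falling Leaves | Walker
Distant Shores | Perez 
The Blue Door  | Walker
Silent Waters  | Baker 
Winter Gardens | Walker
The Long Road  | Perez 
Paper Boats    | Taylor


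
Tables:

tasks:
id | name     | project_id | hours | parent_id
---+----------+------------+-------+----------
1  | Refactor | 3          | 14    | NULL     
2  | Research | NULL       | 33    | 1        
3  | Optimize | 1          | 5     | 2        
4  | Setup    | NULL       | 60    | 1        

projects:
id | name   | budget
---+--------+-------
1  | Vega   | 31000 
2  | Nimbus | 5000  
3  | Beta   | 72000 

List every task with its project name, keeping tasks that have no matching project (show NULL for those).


LEFT JOIN keeps every row from tasks (the left table); where project_id has no match in projects, the project columns become NULL. Walk through each task:
  - task 1 (Refactor): project_id=3 -> matches Beta
  - task 2 (Research): project_id=NULL, no match -> kept with NULL
  - task 3 (Optimize): project_id=1 -> matches Vega
  - task 4 (Setup): project_id=NULL, no match -> kept with NULL
All 4 rows appear; 2 have NULL project.

SQL:
SELECT a.name, b.name AS project
FROM tasks a
LEFT JOIN projects b ON a.project_id = b.id

Result:
name     | project
---------+--------
Refactor | Beta   
Research | NULL   
Optimize | Vega   
Setup    | NULL   


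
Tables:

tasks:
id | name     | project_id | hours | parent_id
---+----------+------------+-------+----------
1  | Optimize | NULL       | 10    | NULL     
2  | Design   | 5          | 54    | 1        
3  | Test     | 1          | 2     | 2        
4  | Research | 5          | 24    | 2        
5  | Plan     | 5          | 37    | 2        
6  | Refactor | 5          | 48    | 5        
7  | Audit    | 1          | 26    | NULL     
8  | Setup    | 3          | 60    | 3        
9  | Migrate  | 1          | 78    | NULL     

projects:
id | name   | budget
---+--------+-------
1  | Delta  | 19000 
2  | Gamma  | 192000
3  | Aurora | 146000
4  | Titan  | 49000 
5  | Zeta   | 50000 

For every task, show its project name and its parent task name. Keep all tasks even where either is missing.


Two LEFT JOINs from the same base table tasks: one to projects via project_id, one to tasks itself via parent_id. Both are LEFT so every task is preserved.
Match against projects:
  - task 1 (Optimize): project_id=NULL, no match -> kept with NULL
  - task 2 (Design): project_id=5 -> matches Zeta
  - task 3 (Test): project_id=1 -> matches Delta
  - task 4 (Research): project_id=5 -> matches Zeta
  - task 5 (Plan): project_id=5 -> matches Zeta
  - task 6 (Refactor): project_id=5 -> matches Zeta
  - task 7 (Audit): project_id=1 -> matches Delta
  - task 8 (Setup): project_id=3 -> matches Aurora
  - task 9 (Migrate): project_id=1 -> matches Delta
Match against tasks (self):
  - task 1 (Optimize): parent_id=NULL -> NULL
  - task 2 (Design): parent_id=1 -> Optimize
  - task 3 (Test): parent_id=2 -> Design
  - task 4 (Research): parent_id=2 -> Design
  - task 5 (Plan): parent_id=2 -> Design
  - task 6 (Refactor): parent_id=5 -> Plan
  - task 7 (Audit): parent_id=NULL -> NULL
  - task 8 (Setup): parent_id=3 -> Test
  - task 9 (Migrate): parent_id=NULL -> NULL

SQL:
SELECT a.name, b.name AS project, c.name AS parent
FROM tasks a
LEFT JOIN projects b ON a.project_id = b.id
LEFT JOIN tasks c ON a.parent_id = c.id

Result:
name     | project | parent  
---------+---------+---------
Optimize | NULL    | NULL    
Design   | Zeta    | Optimize
Test     | Delta   | Design  
Research | Zeta    | Design  
Plan     | Zeta    | Design  
Refactor | Zeta    | Plan    
Audit    | Delta   | NULL    
Setup    | Aurora  | Test    
Migrate  | Delta   | NULL    


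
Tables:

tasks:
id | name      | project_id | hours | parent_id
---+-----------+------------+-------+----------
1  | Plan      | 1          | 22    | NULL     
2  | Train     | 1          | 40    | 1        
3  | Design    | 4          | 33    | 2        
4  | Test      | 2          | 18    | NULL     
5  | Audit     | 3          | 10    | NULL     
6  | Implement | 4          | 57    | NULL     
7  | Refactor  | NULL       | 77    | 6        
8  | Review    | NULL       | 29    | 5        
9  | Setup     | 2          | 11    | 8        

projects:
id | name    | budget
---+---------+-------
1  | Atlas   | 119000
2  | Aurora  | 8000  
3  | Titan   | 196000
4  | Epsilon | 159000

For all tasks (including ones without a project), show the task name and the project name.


LEFT JOIN keeps every row from tasks (the left table); where project_id has no match in projects, the project columns become NULL. Walk through each task:
  - task 1 (Plan): project_id=1 -> matches Atlas
  - task 2 (Train): project_id=1 -> matches Atlas
  - task 3 (Design): project_id=4 -> matches Epsilon
  - task 4 (Test): project_id=2 -> matches Aurora
  - task 5 (Audit): project_id=3 -> matches Titan
  - task 6 (Implement): project_id=4 -> matches Epsilon
  - task 7 (Refactor): project_id=NULL, no match -> kept with NULL
  - task 8 (Review): project_id=NULL, no match -> kept with NULL
  - task 9 (Setup): project_id=2 -> matches Aurora
All 9 rows appear; 2 have NULL project.

SQL:
SELECT a.name, b.name AS project
FROM tasks a
LEFT JOIN projects b ON a.project_id = b.id

Result:
name      | project
----------+--------
Plan      | Atlas  
Train     | Atlas  
Design    | Epsilon
Test      | Aurora 
Audit     | Titan  
Implement | Epsilon
Refactor  | NULL   
Review    | NULL   
Setup     | Aurora 


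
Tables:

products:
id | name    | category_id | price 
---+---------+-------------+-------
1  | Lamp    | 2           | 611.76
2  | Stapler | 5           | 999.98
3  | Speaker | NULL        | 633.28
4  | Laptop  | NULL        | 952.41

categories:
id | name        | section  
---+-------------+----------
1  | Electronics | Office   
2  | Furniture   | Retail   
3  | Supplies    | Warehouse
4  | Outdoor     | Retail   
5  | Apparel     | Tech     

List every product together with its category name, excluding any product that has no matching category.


INNER JOIN keeps only products rows whose category_id matches an id in categories. Walk through each product:
  - product 1 (Lamp): category_id=2 -> matches Furniture
  - product 2 (Stapler): category_id=5 -> matches Apparel
  - product 3 (Speaker): category_id=NULL, no match -> dropped
  - product 4 (Laptop): category_id=NULL, no match -> dropped
So 2 of 4 rows are dropped.

SQL:
SELECT a.name, b.name AS category
FROM products a
INNER JOIN categories b ON a.category_id = b.id

Result:
name    | category 
--------+----------
Lamp    | Furniture
Stapler | Apparel  


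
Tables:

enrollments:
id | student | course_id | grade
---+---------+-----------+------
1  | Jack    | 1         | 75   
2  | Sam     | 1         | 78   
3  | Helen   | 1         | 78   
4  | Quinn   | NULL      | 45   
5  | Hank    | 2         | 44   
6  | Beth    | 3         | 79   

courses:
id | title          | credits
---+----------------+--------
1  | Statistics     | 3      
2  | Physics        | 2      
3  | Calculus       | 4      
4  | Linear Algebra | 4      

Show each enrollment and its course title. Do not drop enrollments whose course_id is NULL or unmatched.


LEFT JOIN keeps every row from enrollments (the left table); where course_id has no match in courses, the course columns become NULL. Walk through each enrollment:
  - enrollment 1 (Jack): course_id=1 -> matches Statistics
  - enrollment 2 (Sam): course_id=1 -> matches Statistics
  - enrollment 3 (Helen): course_id=1 -> matches Statistics
  - enrollment 4 (Quinn): course_id=NULL, no match -> kept with NULL
  - enrollment 5 (Hank): course_id=2 -> matches Physics
  - enrollment 6 (Beth): course_id=3 -> matches Calculus
All 6 rows appear; 1 has NULL course.

SQL:
SELECT a.student, b.title AS course
FROM enrollments a
LEFT JOIN courses b ON a.course_id = b.id

Result:
student | course    
--------+-----------
Jack    | Statistics
Sam     | Statistics
Helen   | Statistics
Quinn   | NULL      
Hank    | Physics   
Beth    | Calculus  


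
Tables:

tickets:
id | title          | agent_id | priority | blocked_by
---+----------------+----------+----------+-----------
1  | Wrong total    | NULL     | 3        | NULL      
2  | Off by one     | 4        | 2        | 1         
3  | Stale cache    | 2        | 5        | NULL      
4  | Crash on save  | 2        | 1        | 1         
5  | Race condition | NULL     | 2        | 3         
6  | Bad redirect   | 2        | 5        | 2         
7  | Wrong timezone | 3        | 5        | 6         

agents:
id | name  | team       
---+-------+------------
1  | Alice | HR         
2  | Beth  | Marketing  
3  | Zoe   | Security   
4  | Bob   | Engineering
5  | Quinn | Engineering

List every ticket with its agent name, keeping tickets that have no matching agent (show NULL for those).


LEFT JOIN keeps every row from tickets (the left table); where agent_id has no match in agents, the agent columns become NULL. Walk through each ticket:
  - ticket 1 (Wrong total): agent_id=NULL, no match -> kept with NULL
  - ticket 2 (Off by one): agent_id=4 -> matches Bob
  - ticket 3 (Stale cache): agent_id=2 -> matches Beth
  - ticket 4 (Crash on save): agent_id=2 -> matches Beth
  - ticket 5 (Race condition): agent_id=NULL, no match -> kept with NULL
  - ticket 6 (Bad redirect): agent_id=2 -> matches Beth
  - ticket 7 (Wrong timezone): agent_id=3 -> matches Zoe
All 7 rows appear; 2 have NULL agent.

SQL:
SELECT a.title, b.name AS agent
FROM tickets a
LEFT JOIN agents b ON a.agent_id = b.id

Result:
title          | agent
---------------+------
Wrong total    | NULL 
Off by one     | Bob  
Stale cache    | Beth 
Crash on save  | Beth 
Race condition | NULL 
Bad redirect   | Beth 
Wrong timezone | Zoe  


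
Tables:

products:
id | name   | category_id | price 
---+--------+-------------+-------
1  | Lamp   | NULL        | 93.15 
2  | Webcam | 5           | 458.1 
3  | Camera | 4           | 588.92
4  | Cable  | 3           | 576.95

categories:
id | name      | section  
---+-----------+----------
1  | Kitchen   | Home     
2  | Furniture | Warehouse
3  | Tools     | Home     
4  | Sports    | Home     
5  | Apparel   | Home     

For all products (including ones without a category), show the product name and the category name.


LEFT JOIN keeps every row from products (the left table); where category_id has no match in categories, the category columns become NULL. Walk through each product:
  - product 1 (Lamp): category_id=NULL, no match -> kept with NULL
  - product 2 (Webcam): category_id=5 -> matches Apparel
  - product 3 (Camera): category_id=4 -> matches Sports
  - product 4 (Cable): category_id=3 -> matches Tools
All 4 rows appear; 1 has NULL category.

SQL:
SELECT a.name, b.name AS category
FROM products a
LEFT JOIN categories b ON a.category_id = b.id

Result:
name   | category
-------+---------
Lamp   | NULL    
Webcam | Apparel 
Camera | Sports  
Cable  | Tools   


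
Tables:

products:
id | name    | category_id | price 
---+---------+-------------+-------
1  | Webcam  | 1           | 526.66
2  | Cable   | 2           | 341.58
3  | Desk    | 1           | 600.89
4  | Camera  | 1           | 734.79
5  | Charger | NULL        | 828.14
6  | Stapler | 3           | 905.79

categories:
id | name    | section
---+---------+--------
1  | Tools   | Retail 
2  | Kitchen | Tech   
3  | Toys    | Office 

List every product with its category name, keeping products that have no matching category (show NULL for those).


LEFT JOIN keeps every row from products (the left table); where category_id has no match in categories, the category columns become NULL. Walk through each product:
  - product 1 (Webcam): category_id=1 -> matches Tools
  - product 2 (Cable): category_id=2 -> matches Kitchen
  - product 3 (Desk): category_id=1 -> matches Tools
  - product 4 (Camera): category_id=1 -> matches Tools
  - product 5 (Charger): category_id=NULL, no match -> kept with NULL
  - product 6 (Stapler): category_id=3 -> matches Toys
All 6 rows appear; 1 has NULL category.

SQL:
SELECT a.name, b.name AS category
FROM products a
LEFT JOIN categories b ON a.category_id = b.id

Result:
name    | category
--------+---------
Webcam  | Tools   
Cable   | Kitchen 
Desk    | Tools   
Camera  | Tools   
Charger | NULL    
Stapler | Toys    


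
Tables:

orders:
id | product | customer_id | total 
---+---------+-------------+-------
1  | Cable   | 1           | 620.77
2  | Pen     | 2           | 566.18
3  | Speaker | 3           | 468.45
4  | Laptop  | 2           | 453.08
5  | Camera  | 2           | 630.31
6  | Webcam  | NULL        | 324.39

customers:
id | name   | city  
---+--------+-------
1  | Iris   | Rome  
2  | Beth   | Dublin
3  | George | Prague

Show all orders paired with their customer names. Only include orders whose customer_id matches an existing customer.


INNER JOIN keeps only orders rows whose customer_id matches an id in customers. Walk through each order:
  - order 1 (Cable): customer_id=1 -> matches Iris
  - order 2 (Pen): customer_id=2 -> matches Beth
  - order 3 (Speaker): customer_id=3 -> matches George
  - order 4 (Laptop): customer_id=2 -> matches Beth
  - order 5 (Camera): customer_id=2 -> matches Beth
  - order 6 (Webcam): customer_id=NULL, no match -> dropped
So 1 of 6 rows is dropped.

SQL:
SELECT a.product, b.name AS customer
FROM orders a
INNER JOIN customers b ON a.customer_id = b.id

Result:
product | customer
--------+---------
Cable   | Iris    
Pen     | Beth    
Speaker | George  
Laptop  | Beth    
Camera  | Beth    


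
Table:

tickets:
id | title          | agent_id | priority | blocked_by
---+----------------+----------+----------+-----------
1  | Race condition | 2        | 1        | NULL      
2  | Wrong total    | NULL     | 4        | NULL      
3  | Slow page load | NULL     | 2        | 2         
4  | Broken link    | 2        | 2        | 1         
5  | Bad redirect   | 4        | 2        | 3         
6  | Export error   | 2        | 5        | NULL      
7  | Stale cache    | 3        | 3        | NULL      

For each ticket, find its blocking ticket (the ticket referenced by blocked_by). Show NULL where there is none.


This is a self-join: tickets is joined to a second copy of itself, matching each row's blocked_by to another row's id. Use LEFT JOIN so rows with blocked_by=NULL are kept.
  - ticket 1 (Race condition): blocked_by=NULL -> NULL
  - ticket 2 (Wrong total): blocked_by=NULL -> NULL
  - ticket 3 (Slow page load): blocked_by=2 -> Wrong total
  - ticket 4 (Broken link): blocked_by=1 -> Race condition
  - ticket 5 (Bad redirect): blocked_by=3 -> Slow page load
  - ticket 6 (Export error): blocked_by=NULL -> NULL
  - ticket 7 (Stale cache): blocked_by=NULL -> NULL

SQL:
SELECT a.title AS item, b.title AS blocked_by
FROM tickets a
LEFT JOIN tickets b ON a.blocked_by = b.id

Result:
item           | blocked_by    
---------------+---------------
Race condition | NULL          
Wrong total    | NULL          
Slow page load | Wrong total   
Broken link    | Race condition
Bad redirect   | Slow page load
Export error   | NULL          
Stale cache    | NULL          


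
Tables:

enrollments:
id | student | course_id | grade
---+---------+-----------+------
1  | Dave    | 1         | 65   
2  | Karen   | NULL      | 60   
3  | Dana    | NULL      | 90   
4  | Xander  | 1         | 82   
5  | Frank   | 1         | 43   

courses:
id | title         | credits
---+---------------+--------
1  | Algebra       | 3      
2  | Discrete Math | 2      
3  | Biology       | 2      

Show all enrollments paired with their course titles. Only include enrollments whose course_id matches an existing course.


INNER JOIN keeps only enrollments rows whose course_id matches an id in courses. Walk through each enrollment:
  - enrollment 1 (Dave): course_id=1 -> matches Algebra
  - enrollment 2 (Karen): course_id=NULL, no match -> dropped
  - enrollment 3 (Dana): course_id=NULL, no match -> dropped
  - enrollment 4 (Xander): course_id=1 -> matches Algebra
  - enrollment 5 (Frank): course_id=1 -> matches Algebra
So 2 of 5 rows are dropped.

SQL:
SELECT a.student, b.title AS course
FROM enrollments a
INNER JOIN courses b ON a.course_id = b.id

Result:
student | course 
--------+--------
Dave    | Algebra
Xander  | Algebra
Frank   | Algebra


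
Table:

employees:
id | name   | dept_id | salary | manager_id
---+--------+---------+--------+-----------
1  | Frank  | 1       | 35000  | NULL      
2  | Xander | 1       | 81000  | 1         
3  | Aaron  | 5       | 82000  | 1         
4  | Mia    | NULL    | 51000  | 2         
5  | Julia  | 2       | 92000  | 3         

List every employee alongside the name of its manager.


This is a self-join: employees is joined to a second copy of itself, matching each row's manager_id to another row's id. Use LEFT JOIN so rows with manager_id=NULL are kept.
  - employee 1 (Frank): manager_id=NULL -> NULL
  - employee 2 (Xander): manager_id=1 -> Frank
  - employee 3 (Aaron): manager_id=1 -> Frank
  - employee 4 (Mia): manager_id=2 -> Xander
  - employee 5 (Julia): manager_id=3 -> Aaron

SQL:
SELECT a.name AS item, b.name AS manager
FROM employees a
LEFT JOIN employees b ON a.manager_id = b.id

Result:
item   | manager
-------+--------
Frank  | NULL   
Xander | Frank  
Aaron  | Frank  
Mia    | Xander 
Julia  | Aaron  


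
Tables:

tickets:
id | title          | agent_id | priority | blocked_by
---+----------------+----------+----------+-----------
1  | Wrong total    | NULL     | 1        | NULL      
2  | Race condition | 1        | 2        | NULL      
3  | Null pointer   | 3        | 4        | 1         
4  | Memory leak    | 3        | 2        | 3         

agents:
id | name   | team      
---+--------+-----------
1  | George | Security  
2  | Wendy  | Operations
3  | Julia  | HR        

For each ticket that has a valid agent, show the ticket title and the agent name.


INNER JOIN keeps only tickets rows whose agent_id matches an id in agents. Walk through each ticket:
  - ticket 1 (Wrong total): agent_id=NULL, no match -> dropped
  - ticket 2 (Race condition): agent_id=1 -> matches George
  - ticket 3 (Null pointer): agent_id=3 -> matches Julia
  - ticket 4 (Memory leak): agent_id=3 -> matches Julia
So 1 of 4 rows is dropped.

SQL:
SELECT a.title, b.name AS agent
FROM tickets a
INNER JOIN agents b ON a.agent_id = b.id

Result:
title          | agent 
---------------+-------
Race condition | George
Null pointer   | Julia 
Memory leak    | Julia 


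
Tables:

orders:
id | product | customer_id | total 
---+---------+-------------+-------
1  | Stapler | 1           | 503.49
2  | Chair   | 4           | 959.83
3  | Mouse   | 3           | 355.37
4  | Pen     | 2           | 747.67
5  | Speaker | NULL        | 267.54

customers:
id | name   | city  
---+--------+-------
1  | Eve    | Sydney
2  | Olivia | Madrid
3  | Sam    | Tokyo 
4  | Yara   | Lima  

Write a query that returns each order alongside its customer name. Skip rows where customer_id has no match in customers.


INNER JOIN keeps only orders rows whose customer_id matches an id in customers. Walk through each order:
  - order 1 (Stapler): customer_id=1 -> matches Eve
  - order 2 (Chair): customer_id=4 -> matches Yara
  - order 3 (Mouse): customer_id=3 -> matches Sam
  - order 4 (Pen): customer_id=2 -> matches Olivia
  - order 5 (Speaker): customer_id=NULL, no match -> dropped
So 1 of 5 rows is dropped.

SQL:
SELECT a.product, b.name AS customer
FROM orders a
INNER JOIN customers b ON a.customer_id = b.id

Result:
product | customer
--------+---------
Stapler | Eve     
Chair   | Yara    
Mouse   | Sam     
Pen     | Olivia  


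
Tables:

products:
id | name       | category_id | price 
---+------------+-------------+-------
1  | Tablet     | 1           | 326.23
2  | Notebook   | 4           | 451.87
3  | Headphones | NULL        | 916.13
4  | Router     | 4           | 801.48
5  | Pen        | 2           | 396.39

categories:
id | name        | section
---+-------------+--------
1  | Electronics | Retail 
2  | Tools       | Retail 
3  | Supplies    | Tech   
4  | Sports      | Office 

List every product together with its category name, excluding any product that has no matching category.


INNER JOIN keeps only products rows whose category_id matches an id in categories. Walk through each product:
  - product 1 (Tablet): category_id=1 -> matches Electronics
  - product 2 (Notebook): category_id=4 -> matches Sports
  - product 3 (Headphones): category_id=NULL, no match -> dropped
  - product 4 (Router): category_id=4 -> matches Sports
  - product 5 (Pen): category_id=2 -> matches Tools
So 1 of 5 rows is dropped.

SQL:
SELECT a.name, b.name AS category
FROM products a
INNER JOIN categories b ON a.category_id = b.id

Result:
name     | category   
---------+------------
Tablet   | Electronics
Notebook | Sports     
Router   | Sports     
Pen      | Tools      


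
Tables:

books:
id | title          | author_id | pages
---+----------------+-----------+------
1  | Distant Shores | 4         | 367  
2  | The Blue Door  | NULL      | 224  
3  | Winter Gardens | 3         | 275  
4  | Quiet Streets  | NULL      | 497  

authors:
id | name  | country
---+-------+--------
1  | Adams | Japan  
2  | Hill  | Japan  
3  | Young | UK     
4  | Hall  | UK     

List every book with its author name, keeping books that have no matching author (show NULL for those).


LEFT JOIN keeps every row from books (the left table); where author_id has no match in authors, the author columns become NULL. Walk through each book:
  - book 1 (Distant Shores): author_id=4 -> matches Hall
  - book 2 (The Blue Door): author_id=NULL, no match -> kept with NULL
  - book 3 (Winter Gardens): author_id=3 -> matches Young
  - book 4 (Quiet Streets): author_id=NULL, no match -> kept with NULL
All 4 rows appear; 2 have NULL author.

SQL:
SELECT a.title, b.name AS author
FROM books a
LEFT JOIN authors b ON a.author_id = b.id

Result:
title          | author
---------------+-------
Distant Shores | Hall  
The Blue Door  | NULL  
Winter Gardens | Young 
Quiet Streets  | NULL  


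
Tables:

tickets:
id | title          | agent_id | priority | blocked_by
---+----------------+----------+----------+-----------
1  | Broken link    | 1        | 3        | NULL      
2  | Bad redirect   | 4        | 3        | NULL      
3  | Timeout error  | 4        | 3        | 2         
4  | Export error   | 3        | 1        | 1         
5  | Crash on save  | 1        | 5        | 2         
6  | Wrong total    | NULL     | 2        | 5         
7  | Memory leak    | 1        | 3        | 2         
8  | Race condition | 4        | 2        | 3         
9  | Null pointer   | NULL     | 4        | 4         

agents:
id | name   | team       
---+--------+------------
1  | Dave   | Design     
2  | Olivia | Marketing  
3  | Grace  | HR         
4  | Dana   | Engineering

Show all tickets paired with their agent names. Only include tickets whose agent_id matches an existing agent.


INNER JOIN keeps only tickets rows whose agent_id matches an id in agents. Walk through each ticket:
  - ticket 1 (Broken link): agent_id=1 -> matches Dave
  - ticket 2 (Bad redirect): agent_id=4 -> matches Dana
  - ticket 3 (Timeout error): agent_id=4 -> matches Dana
  - ticket 4 (Export error): agent_id=3 -> matches Grace
  - ticket 5 (Crash on save): agent_id=1 -> matches Dave
  - ticket 6 (Wrong total): agent_id=NULL, no match -> dropped
  - ticket 7 (Memory leak): agent_id=1 -> matches Dave
  - ticket 8 (Race condition): agent_id=4 -> matches Dana
  - ticket 9 (Null pointer): agent_id=NULL, no match -> dropped
So 2 of 9 rows are dropped.

SQL:
SELECT a.title, b.name AS agent
FROM tickets a
INNER JOIN agents b ON a.agent_id = b.id

Result:
title          | agent
---------------+------
Broken link    | Dave 
Bad redirect   | Dana 
Timeout error  | Dana 
Export error   | Grace
Crash on save  | Dave 
Memory leak    | Dave 
Race condition | Dana 


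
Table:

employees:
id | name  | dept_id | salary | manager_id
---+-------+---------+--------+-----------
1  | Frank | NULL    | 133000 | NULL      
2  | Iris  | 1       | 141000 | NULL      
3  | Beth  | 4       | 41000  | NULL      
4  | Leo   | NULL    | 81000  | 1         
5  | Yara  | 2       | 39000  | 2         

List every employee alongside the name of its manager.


This is a self-join: employees is joined to a second copy of itself, matching each row's manager_id to another row's id. Use LEFT JOIN so rows with manager_id=NULL are kept.
  - employee 1 (Frank): manager_id=NULL -> NULL
  - employee 2 (Iris): manager_id=NULL -> NULL
  - employee 3 (Beth): manager_id=NULL -> NULL
  - employee 4 (Leo): manager_id=1 -> Frank
  - employee 5 (Yara): manager_id=2 -> Iris

SQL:
SELECT a.name AS item, b.name AS manager
FROM employees a
LEFT JOIN employees b ON a.manager_id = b.id

Result:
item  | manager
------+--------
Frank | NULL   
Iris  | NULL   
Beth  | NULL   
Leo   | Frank  
Yara  | Iris   


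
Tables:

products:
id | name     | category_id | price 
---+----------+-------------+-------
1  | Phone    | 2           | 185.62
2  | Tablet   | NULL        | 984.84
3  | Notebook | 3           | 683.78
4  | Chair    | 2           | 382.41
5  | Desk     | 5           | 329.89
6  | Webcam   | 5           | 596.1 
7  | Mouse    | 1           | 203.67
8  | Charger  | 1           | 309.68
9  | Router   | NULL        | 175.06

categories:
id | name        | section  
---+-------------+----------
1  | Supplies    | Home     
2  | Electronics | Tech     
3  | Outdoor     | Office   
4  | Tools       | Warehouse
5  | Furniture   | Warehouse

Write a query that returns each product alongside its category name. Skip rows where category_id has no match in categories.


INNER JOIN keeps only products rows whose category_id matches an id in categories. Walk through each product:
  - product 1 (Phone): category_id=2 -> matches Electronics
  - product 2 (Tablet): category_id=NULL, no match -> dropped
  - product 3 (Notebook): category_id=3 -> matches Outdoor
  - product 4 (Chair): category_id=2 -> matches Electronics
  - product 5 (Desk): category_id=5 -> matches Furniture
  - product 6 (Webcam): category_id=5 -> matches Furniture
  - product 7 (Mouse): category_id=1 -> matches Supplies
  - product 8 (Charger): category_id=1 -> matches Supplies
  - product 9 (Router): category_id=NULL, no match -> dropped
So 2 of 9 rows are dropped.

SQL:
SELECT a.name, b.name AS category
FROM products a
INNER JOIN categories b ON a.category_id = b.id

Result:
name     | category   
---------+------------
Phone    | Electronics
Notebook | Outdoor    
Chair    | Electronics
Desk     | Furniture  
Webcam   | Furniture  
Mouse    | Supplies   
Charger  | Supplies   


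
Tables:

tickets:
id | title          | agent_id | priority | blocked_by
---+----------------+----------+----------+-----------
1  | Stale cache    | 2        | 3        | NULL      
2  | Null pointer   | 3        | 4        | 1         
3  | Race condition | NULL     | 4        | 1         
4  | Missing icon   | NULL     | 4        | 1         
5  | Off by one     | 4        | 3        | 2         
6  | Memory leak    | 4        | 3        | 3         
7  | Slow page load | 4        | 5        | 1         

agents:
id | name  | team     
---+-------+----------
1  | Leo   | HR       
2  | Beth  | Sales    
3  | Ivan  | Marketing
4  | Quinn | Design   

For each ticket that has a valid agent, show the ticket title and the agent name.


INNER JOIN keeps only tickets rows whose agent_id matches an id in agents. Walk through each ticket:
  - ticket 1 (Stale cache): agent_id=2 -> matches Beth
  - ticket 2 (Null pointer): agent_id=3 -> matches Ivan
  - ticket 3 (Race condition): agent_id=NULL, no match -> dropped
  - ticket 4 (Missing icon): agent_id=NULL, no match -> dropped
  - ticket 5 (Off by one): agent_id=4 -> matches Quinn
  - ticket 6 (Memory leak): agent_id=4 -> matches Quinn
  - ticket 7 (Slow page load): agent_id=4 -> matches Quinn
So 2 of 7 rows are dropped.

SQL:
SELECT a.title, b.name AS agent
FROM tickets a
INNER JOIN agents b ON a.agent_id = b.id

Result:
title          | agent
---------------+------
Stale cache    | Beth 
Null pointer   | Ivan 
Off by one     | Quinn
Memory leak    | Quinn
Slow page load | Quinn


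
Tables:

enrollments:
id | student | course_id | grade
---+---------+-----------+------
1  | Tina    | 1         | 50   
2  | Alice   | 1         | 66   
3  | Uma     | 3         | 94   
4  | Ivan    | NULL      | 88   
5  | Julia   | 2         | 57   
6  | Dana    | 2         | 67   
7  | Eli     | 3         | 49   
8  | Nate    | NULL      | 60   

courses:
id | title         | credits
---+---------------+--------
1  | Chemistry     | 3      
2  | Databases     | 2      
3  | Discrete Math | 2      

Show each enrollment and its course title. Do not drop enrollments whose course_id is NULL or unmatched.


LEFT JOIN keeps every row from enrollments (the left table); where course_id has no match in courses, the course columns become NULL. Walk through each enrollment:
  - enrollment 1 (Tina): course_id=1 -> matches Chemistry
  - enrollment 2 (Alice): course_id=1 -> matches Chemistry
  - enrollment 3 (Uma): course_id=3 -> matches Discrete Math
  - enrollment 4 (Ivan): course_id=NULL, no match -> kept with NULL
  - enrollment 5 (Julia): course_id=2 -> matches Databases
  - enrollment 6 (Dana): course_id=2 -> matches Databases
  - enrollment 7 (Eli): course_id=3 -> matches Discrete Math
  - enrollment 8 (Nate): course_id=NULL, no match -> kept with NULL
All 8 rows appear; 2 have NULL course.

SQL:
SELECT a.student, b.title AS course
FROM enrollments a
LEFT JOIN courses b ON a.course_id = b.id

Result:
student | course       
--------+--------------
Tina    | Chemistry    
Alice   | Chemistry    
Uma     | Discrete Math
Ivan    | NULL         
Julia   | Databases    
Dana    | Databases    
Eli     | Discrete Math
Nate    | NULL         


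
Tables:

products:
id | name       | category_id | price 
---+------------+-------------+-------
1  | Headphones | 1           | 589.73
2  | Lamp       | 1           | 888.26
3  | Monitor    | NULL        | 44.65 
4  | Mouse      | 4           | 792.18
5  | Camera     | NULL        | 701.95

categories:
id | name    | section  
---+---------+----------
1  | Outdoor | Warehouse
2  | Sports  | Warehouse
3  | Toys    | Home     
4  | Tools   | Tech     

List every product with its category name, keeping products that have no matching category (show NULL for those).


LEFT JOIN keeps every row from products (the left table); where category_id has no match in categories, the category columns become NULL. Walk through each product:
  - product 1 (Headphones): category_id=1 -> matches Outdoor
  - product 2 (Lamp): category_id=1 -> matches Outdoor
  - product 3 (Monitor): category_id=NULL, no match -> kept with NULL
  - product 4 (Mouse): category_id=4 -> matches Tools
  - product 5 (Camera): category_id=NULL, no match -> kept with NULL
All 5 rows appear; 2 have NULL category.

SQL:
SELECT a.name, b.name AS category
FROM products a
LEFT JOIN categories b ON a.category_id = b.id

Result:
name       | category
-----------+---------
Headphones | Outdoor 
Lamp       | Outdoor 
Monitor    | NULL    
Mouse      | Tools   
Camera     | NULL    


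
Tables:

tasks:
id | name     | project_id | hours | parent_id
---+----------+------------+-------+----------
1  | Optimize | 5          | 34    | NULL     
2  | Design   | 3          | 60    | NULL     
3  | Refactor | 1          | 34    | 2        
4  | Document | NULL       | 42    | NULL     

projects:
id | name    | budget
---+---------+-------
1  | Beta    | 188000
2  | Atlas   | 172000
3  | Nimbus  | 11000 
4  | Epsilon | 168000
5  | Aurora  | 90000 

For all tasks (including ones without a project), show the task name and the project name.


LEFT JOIN keeps every row from tasks (the left table); where project_id has no match in projects, the project columns become NULL. Walk through each task:
  - task 1 (Optimize): project_id=5 -> matches Aurora
  - task 2 (Design): project_id=3 -> matches Nimbus
  - task 3 (Refactor): project_id=1 -> matches Beta
  - task 4 (Document): project_id=NULL, no match -> kept with NULL
All 4 rows appear; 1 has NULL project.

SQL:
SELECT a.name, b.name AS project
FROM tasks a
LEFT JOIN projects b ON a.project_id = b.id

Result:
name     | project
---------+--------
Optimize | Aurora 
Design   | Nimbus 
Refactor | Beta   
Document | NULL   


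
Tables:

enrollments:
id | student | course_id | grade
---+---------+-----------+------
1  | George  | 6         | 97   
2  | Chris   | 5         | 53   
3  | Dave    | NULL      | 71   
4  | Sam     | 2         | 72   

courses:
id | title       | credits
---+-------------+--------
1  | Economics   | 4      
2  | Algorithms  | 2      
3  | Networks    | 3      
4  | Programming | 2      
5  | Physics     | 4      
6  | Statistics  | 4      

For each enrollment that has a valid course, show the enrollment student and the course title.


INNER JOIN keeps only enrollments rows whose course_id matches an id in courses. Walk through each enrollment:
  - enrollment 1 (George): course_id=6 -> matches Statistics
  - enrollment 2 (Chris): course_id=5 -> matches Physics
  - enrollment 3 (Dave): course_id=NULL, no match -> dropped
  - enrollment 4 (Sam): course_id=2 -> matches Algorithms
So 1 of 4 rows is dropped.

SQL:
SELECT a.student, b.title AS course
FROM enrollments a
INNER JOIN courses b ON a.course_id = b.id

Result:
student | course    
--------+-----------
George  | Statistics
Chris   | Physics   
Sam     | Algorithms


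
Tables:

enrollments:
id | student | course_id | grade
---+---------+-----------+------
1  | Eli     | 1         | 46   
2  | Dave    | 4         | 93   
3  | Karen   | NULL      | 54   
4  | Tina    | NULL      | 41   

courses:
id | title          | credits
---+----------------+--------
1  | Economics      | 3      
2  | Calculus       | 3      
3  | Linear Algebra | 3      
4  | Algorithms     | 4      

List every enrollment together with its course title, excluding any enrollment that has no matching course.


INNER JOIN keeps only enrollments rows whose course_id matches an id in courses. Walk through each enrollment:
  - enrollment 1 (Eli): course_id=1 -> matches Economics
  - enrollment 2 (Dave): course_id=4 -> matches Algorithms
  - enrollment 3 (Karen): course_id=NULL, no match -> dropped
  - enrollment 4 (Tina): course_id=NULL, no match -> dropped
So 2 of 4 rows are dropped.

SQL:
SELECT a.student, b.title AS course
FROM enrollments a
INNER JOIN courses b ON a.course_id = b.id

Result:
student | course    
--------+-----------
Eli     | Economics 
Dave    | Algorithms


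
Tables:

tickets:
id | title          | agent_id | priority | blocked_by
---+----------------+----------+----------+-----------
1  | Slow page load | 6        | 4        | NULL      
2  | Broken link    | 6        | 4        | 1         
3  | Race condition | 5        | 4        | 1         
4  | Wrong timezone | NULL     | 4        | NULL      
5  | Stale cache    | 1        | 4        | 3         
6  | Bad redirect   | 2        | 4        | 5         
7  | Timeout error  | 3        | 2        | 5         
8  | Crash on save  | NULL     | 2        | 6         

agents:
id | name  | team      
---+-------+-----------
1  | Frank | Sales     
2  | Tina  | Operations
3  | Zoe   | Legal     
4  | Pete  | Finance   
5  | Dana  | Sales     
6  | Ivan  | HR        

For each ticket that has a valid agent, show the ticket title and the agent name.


INNER JOIN keeps only tickets rows whose agent_id matches an id in agents. Walk through each ticket:
  - ticket 1 (Slow page load): agent_id=6 -> matches Ivan
  - ticket 2 (Broken link): agent_id=6 -> matches Ivan
  - ticket 3 (Race condition): agent_id=5 -> matches Dana
  - ticket 4 (Wrong timezone): agent_id=NULL, no match -> dropped
  - ticket 5 (Stale cache): agent_id=1 -> matches Frank
  - ticket 6 (Bad redirect): agent_id=2 -> matches Tina
  - ticket 7 (Timeout error): agent_id=3 -> matches Zoe
  - ticket 8 (Crash on save): agent_id=NULL, no match -> dropped
So 2 of 8 rows are dropped.

SQL:
SELECT a.title, b.name AS agent
FROM tickets a
INNER JOIN agents b ON a.agent_id = b.id

Result:
title          | agent
---------------+------
Slow page load | Ivan 
Broken link    | Ivan 
Race condition | Dana 
Stale cache    | Frank
Bad redirect   | Tina 
Timeout error  | Zoe  
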